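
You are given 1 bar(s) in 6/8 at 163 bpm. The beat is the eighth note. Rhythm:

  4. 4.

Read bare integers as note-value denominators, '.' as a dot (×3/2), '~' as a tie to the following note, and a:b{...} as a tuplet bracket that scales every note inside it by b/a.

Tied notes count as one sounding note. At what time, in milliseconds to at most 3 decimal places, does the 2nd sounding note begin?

note 2 onset = 3b = 1104.294ms

1. 0.0ms @ 0 + 1104.294ms (3)
2. 1104.294ms @ 3 + 1104.294ms (3)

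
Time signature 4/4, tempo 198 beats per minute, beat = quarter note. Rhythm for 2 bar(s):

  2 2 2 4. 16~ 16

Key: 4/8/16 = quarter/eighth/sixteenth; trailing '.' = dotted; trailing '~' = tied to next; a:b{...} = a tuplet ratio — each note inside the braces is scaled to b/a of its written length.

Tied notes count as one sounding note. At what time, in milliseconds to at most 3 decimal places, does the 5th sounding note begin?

1. 0.0ms @ 0 + 606.061ms (2)
2. 606.061ms @ 2 + 606.061ms (2)
3. 1212.121ms @ 4 + 606.061ms (2)
4. 1818.182ms @ 6 + 454.545ms (3/2)
5. 2272.727ms @ 15/2 + 151.515ms (1/2)

note 5 onset = 15/2b = 2272.727ms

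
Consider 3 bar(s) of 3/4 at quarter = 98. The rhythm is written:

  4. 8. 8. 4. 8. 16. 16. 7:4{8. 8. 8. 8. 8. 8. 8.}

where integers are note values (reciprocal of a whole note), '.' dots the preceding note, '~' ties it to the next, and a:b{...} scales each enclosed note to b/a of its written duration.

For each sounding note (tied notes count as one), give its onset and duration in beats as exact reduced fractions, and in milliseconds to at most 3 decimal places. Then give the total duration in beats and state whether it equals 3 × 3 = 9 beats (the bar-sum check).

1) 0.0ms=0b +918.367ms=3/2b
2) 918.367ms=3/2b +459.184ms=3/4b
3) 1377.551ms=9/4b +459.184ms=3/4b
4) 1836.735ms=3b +918.367ms=3/2b
5) 2755.102ms=9/2b +459.184ms=3/4b
6) 3214.286ms=21/4b +229.592ms=3/8b
7) 3443.878ms=45/8b +229.592ms=3/8b
8) 3673.469ms=6b +262.391ms=3/7b
9) 3935.86ms=45/7b +262.391ms=3/7b
10) 4198.251ms=48/7b +262.391ms=3/7b
11) 4460.641ms=51/7b +262.391ms=3/7b
12) 4723.032ms=54/7b +262.391ms=3/7b
13) 4985.423ms=57/7b +262.391ms=3/7b
14) 5247.813ms=60/7b +262.391ms=3/7b
Σ=9b of 9 (98bpm 3/4) — PASS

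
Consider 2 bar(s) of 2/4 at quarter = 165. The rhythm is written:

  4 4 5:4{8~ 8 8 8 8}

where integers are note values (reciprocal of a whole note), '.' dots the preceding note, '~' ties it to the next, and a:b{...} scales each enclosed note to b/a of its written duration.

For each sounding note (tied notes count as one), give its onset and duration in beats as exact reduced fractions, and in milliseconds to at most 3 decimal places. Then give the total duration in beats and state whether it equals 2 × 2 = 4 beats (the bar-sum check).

1) 0.0ms=0b +363.636ms=1b
2) 363.636ms=1b +363.636ms=1b
3) 727.273ms=2b +290.909ms=4/5b
4) 1018.182ms=14/5b +145.455ms=2/5b
5) 1163.636ms=16/5b +145.455ms=2/5b
6) 1309.091ms=18/5b +145.455ms=2/5b
Σ=4b of 4 (165bpm 2/4) — PASS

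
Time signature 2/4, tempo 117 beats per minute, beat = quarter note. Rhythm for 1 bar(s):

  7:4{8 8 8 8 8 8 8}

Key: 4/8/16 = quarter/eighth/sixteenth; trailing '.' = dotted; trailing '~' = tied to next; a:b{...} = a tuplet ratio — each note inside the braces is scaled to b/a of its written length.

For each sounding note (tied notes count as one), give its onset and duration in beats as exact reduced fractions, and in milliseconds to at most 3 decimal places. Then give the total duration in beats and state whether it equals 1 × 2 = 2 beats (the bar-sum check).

1) 0.0ms=0b +146.52ms=2/7b
2) 146.52ms=2/7b +146.52ms=2/7b
3) 293.04ms=4/7b +146.52ms=2/7b
4) 439.56ms=6/7b +146.52ms=2/7b
5) 586.081ms=8/7b +146.52ms=2/7b
6) 732.601ms=10/7b +146.52ms=2/7b
7) 879.121ms=12/7b +146.52ms=2/7b
Σ=2b of 2 (117bpm 2/4) — PASS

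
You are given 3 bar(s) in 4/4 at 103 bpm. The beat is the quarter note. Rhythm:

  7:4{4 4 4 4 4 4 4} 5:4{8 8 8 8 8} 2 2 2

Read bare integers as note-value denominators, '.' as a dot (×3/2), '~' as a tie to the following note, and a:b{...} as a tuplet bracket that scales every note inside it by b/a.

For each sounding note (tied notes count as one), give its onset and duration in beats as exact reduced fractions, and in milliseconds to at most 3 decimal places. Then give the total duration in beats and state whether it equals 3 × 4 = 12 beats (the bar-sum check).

1) 0.0ms=0b +332.871ms=4/7b
2) 332.871ms=4/7b +332.871ms=4/7b
3) 665.742ms=8/7b +332.871ms=4/7b
4) 998.613ms=12/7b +332.871ms=4/7b
5) 1331.484ms=16/7b +332.871ms=4/7b
6) 1664.355ms=20/7b +332.871ms=4/7b
7) 1997.226ms=24/7b +332.871ms=4/7b
8) 2330.097ms=4b +233.01ms=2/5b
9) 2563.107ms=22/5b +233.01ms=2/5b
10) 2796.117ms=24/5b +233.01ms=2/5b
11) 3029.126ms=26/5b +233.01ms=2/5b
12) 3262.136ms=28/5b +233.01ms=2/5b
13) 3495.146ms=6b +1165.049ms=2b
14) 4660.194ms=8b +1165.049ms=2b
15) 5825.243ms=10b +1165.049ms=2b
Σ=12b of 12 (103bpm 4/4) — PASS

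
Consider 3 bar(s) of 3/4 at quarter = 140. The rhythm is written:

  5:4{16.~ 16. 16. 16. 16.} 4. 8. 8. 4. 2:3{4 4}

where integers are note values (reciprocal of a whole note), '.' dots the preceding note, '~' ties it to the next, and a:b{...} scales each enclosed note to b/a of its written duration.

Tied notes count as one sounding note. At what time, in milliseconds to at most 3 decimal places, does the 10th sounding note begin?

note 10 onset = 15/2b = 3214.286ms

1. 0.0ms @ 0 + 257.143ms (3/5)
2. 257.143ms @ 3/5 + 128.571ms (3/10)
3. 385.714ms @ 9/10 + 128.571ms (3/10)
4. 514.286ms @ 6/5 + 128.571ms (3/10)
5. 642.857ms @ 3/2 + 642.857ms (3/2)
6. 1285.714ms @ 3 + 321.429ms (3/4)
7. 1607.143ms @ 15/4 + 321.429ms (3/4)
8. 1928.571ms @ 9/2 + 642.857ms (3/2)
9. 2571.429ms @ 6 + 642.857ms (3/2)
10. 3214.286ms @ 15/2 + 642.857ms (3/2)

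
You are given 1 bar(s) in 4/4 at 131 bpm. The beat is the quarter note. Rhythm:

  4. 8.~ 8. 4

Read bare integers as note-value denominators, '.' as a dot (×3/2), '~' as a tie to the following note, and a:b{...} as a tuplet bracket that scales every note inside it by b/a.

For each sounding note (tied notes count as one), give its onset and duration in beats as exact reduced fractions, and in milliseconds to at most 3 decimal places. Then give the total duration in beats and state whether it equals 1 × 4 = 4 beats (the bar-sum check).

1) 0.0ms=0b +687.023ms=3/2b
2) 687.023ms=3/2b +687.023ms=3/2b
3) 1374.046ms=3b +458.015ms=1b
Σ=4b of 4 (131bpm 4/4) — PASS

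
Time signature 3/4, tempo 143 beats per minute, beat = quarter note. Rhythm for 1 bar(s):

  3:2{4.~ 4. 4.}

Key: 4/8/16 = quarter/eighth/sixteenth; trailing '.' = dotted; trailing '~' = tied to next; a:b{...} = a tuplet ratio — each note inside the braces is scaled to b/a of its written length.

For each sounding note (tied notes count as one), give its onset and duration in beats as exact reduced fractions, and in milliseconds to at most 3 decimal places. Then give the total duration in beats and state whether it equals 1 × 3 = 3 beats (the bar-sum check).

1) 0.0ms=0b +839.161ms=2b
2) 839.161ms=2b +419.58ms=1b
Σ=3b of 3 (143bpm 3/4) — PASS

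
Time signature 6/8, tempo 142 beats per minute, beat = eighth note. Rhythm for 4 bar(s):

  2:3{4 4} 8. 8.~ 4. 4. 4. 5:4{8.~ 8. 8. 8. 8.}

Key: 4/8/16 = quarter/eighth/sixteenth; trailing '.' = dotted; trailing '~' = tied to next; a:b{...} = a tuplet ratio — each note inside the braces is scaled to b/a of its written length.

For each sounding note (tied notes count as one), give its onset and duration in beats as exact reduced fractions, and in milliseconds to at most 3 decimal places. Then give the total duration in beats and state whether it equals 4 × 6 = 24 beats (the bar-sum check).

1) 0.0ms=0b +1267.606ms=3b
2) 1267.606ms=3b +1267.606ms=3b
3) 2535.211ms=6b +633.803ms=3/2b
4) 3169.014ms=15/2b +1901.408ms=9/2b
5) 5070.423ms=12b +1267.606ms=3b
6) 6338.028ms=15b +1267.606ms=3b
7) 7605.634ms=18b +1014.085ms=12/5b
8) 8619.718ms=102/5b +507.042ms=6/5b
9) 9126.761ms=108/5b +507.042ms=6/5b
10) 9633.803ms=114/5b +507.042ms=6/5b
Σ=24b of 24 (142bpm 6/8) — PASS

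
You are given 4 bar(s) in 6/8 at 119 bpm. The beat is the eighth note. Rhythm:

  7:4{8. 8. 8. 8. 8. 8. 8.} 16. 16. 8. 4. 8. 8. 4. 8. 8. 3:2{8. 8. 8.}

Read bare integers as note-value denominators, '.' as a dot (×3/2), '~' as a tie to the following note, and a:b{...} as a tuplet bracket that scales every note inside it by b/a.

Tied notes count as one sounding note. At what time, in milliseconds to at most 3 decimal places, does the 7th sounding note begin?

note 7 onset = 36/7b = 2593.037ms

1. 0.0ms @ 0 + 432.173ms (6/7)
2. 432.173ms @ 6/7 + 432.173ms (6/7)
3. 864.346ms @ 12/7 + 432.173ms (6/7)
4. 1296.519ms @ 18/7 + 432.173ms (6/7)
5. 1728.691ms @ 24/7 + 432.173ms (6/7)
6. 2160.864ms @ 30/7 + 432.173ms (6/7)
7. 2593.037ms @ 36/7 + 432.173ms (6/7)
8. 3025.21ms @ 6 + 378.151ms (3/4)
9. 3403.361ms @ 27/4 + 378.151ms (3/4)
10. 3781.513ms @ 15/2 + 756.303ms (3/2)
11. 4537.815ms @ 9 + 1512.605ms (3)
12. 6050.42ms @ 12 + 756.303ms (3/2)
13. 6806.723ms @ 27/2 + 756.303ms (3/2)
14. 7563.025ms @ 15 + 1512.605ms (3)
15. 9075.63ms @ 18 + 756.303ms (3/2)
16. 9831.933ms @ 39/2 + 756.303ms (3/2)
17. 10588.235ms @ 21 + 504.202ms (1)
18. 11092.437ms @ 22 + 504.202ms (1)
19. 11596.639ms @ 23 + 504.202ms (1)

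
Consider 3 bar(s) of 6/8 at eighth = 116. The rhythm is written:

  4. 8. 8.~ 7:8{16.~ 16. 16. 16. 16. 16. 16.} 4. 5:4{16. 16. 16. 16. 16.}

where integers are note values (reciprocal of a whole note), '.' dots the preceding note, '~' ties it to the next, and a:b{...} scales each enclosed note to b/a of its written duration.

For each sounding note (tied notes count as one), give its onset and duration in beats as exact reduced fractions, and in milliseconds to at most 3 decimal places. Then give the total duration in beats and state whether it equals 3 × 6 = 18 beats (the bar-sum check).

1) 0.0ms=0b +1551.724ms=3b
2) 1551.724ms=3b +775.862ms=3/2b
3) 2327.586ms=9/2b +1662.562ms=45/14b
4) 3990.148ms=54/7b +443.35ms=6/7b
5) 4433.498ms=60/7b +443.35ms=6/7b
6) 4876.847ms=66/7b +443.35ms=6/7b
7) 5320.197ms=72/7b +443.35ms=6/7b
8) 5763.547ms=78/7b +443.35ms=6/7b
9) 6206.897ms=12b +1551.724ms=3b
10) 7758.621ms=15b +310.345ms=3/5b
11) 8068.966ms=78/5b +310.345ms=3/5b
12) 8379.31ms=81/5b +310.345ms=3/5b
13) 8689.655ms=84/5b +310.345ms=3/5b
14) 9000.0ms=87/5b +310.345ms=3/5b
Σ=18b of 18 (116bpm 6/8) — PASS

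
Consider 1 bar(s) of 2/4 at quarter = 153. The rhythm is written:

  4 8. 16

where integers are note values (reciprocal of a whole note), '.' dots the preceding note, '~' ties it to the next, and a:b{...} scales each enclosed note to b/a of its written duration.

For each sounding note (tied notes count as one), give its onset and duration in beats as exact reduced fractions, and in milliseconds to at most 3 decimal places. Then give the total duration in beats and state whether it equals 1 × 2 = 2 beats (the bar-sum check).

1) 0.0ms=0b +392.157ms=1b
2) 392.157ms=1b +294.118ms=3/4b
3) 686.275ms=7/4b +98.039ms=1/4b
Σ=2b of 2 (153bpm 2/4) — PASS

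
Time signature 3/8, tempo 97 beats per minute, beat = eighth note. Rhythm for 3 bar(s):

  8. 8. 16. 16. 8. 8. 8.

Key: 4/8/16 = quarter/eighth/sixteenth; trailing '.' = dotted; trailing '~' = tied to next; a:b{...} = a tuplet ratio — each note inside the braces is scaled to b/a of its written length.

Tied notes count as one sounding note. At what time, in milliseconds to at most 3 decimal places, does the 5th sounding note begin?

note 5 onset = 9/2b = 2783.505ms

1. 0.0ms @ 0 + 927.835ms (3/2)
2. 927.835ms @ 3/2 + 927.835ms (3/2)
3. 1855.67ms @ 3 + 463.918ms (3/4)
4. 2319.588ms @ 15/4 + 463.918ms (3/4)
5. 2783.505ms @ 9/2 + 927.835ms (3/2)
6. 3711.34ms @ 6 + 927.835ms (3/2)
7. 4639.175ms @ 15/2 + 927.835ms (3/2)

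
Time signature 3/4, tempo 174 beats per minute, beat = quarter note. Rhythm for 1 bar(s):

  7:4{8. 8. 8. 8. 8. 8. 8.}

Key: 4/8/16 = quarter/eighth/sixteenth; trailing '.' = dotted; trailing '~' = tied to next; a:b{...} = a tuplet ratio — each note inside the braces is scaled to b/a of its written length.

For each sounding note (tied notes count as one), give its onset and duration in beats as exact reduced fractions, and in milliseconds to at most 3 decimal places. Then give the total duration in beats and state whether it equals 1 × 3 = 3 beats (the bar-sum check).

1) 0.0ms=0b +147.783ms=3/7b
2) 147.783ms=3/7b +147.783ms=3/7b
3) 295.567ms=6/7b +147.783ms=3/7b
4) 443.35ms=9/7b +147.783ms=3/7b
5) 591.133ms=12/7b +147.783ms=3/7b
6) 738.916ms=15/7b +147.783ms=3/7b
7) 886.7ms=18/7b +147.783ms=3/7b
Σ=3b of 3 (174bpm 3/4) — PASS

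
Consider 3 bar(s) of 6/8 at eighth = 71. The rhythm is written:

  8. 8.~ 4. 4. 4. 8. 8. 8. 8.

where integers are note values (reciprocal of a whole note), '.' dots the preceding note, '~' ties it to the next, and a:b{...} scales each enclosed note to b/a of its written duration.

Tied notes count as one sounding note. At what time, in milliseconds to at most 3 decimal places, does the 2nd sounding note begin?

note 2 onset = 3/2b = 1267.606ms

1. 0.0ms @ 0 + 1267.606ms (3/2)
2. 1267.606ms @ 3/2 + 3802.817ms (9/2)
3. 5070.423ms @ 6 + 2535.211ms (3)
4. 7605.634ms @ 9 + 2535.211ms (3)
5. 10140.845ms @ 12 + 1267.606ms (3/2)
6. 11408.451ms @ 27/2 + 1267.606ms (3/2)
7. 12676.056ms @ 15 + 1267.606ms (3/2)
8. 13943.662ms @ 33/2 + 1267.606ms (3/2)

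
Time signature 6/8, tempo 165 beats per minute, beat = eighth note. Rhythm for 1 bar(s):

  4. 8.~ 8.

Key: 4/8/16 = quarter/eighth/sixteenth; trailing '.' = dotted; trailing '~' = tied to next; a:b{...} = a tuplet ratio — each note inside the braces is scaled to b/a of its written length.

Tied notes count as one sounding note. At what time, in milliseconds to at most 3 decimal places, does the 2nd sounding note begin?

note 2 onset = 3b = 1090.909ms

1. 0.0ms @ 0 + 1090.909ms (3)
2. 1090.909ms @ 3 + 1090.909ms (3)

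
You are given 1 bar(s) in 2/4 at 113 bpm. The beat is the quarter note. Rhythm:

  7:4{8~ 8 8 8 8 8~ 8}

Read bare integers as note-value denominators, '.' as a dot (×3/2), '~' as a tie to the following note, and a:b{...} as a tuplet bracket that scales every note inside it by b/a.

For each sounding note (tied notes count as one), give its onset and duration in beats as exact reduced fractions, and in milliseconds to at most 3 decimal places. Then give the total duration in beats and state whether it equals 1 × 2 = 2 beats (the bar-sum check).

1) 0.0ms=0b +303.413ms=4/7b
2) 303.413ms=4/7b +151.707ms=2/7b
3) 455.12ms=6/7b +151.707ms=2/7b
4) 606.827ms=8/7b +151.707ms=2/7b
5) 758.534ms=10/7b +303.413ms=4/7b
Σ=2b of 2 (113bpm 2/4) — PASS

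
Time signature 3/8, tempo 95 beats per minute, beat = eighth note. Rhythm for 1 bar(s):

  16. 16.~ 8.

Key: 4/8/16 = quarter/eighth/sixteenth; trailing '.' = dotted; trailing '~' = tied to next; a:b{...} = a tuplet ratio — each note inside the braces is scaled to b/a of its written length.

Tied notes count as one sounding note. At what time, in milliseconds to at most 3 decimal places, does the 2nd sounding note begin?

1. 0.0ms @ 0 + 473.684ms (3/4)
2. 473.684ms @ 3/4 + 1421.053ms (9/4)

note 2 onset = 3/4b = 473.684ms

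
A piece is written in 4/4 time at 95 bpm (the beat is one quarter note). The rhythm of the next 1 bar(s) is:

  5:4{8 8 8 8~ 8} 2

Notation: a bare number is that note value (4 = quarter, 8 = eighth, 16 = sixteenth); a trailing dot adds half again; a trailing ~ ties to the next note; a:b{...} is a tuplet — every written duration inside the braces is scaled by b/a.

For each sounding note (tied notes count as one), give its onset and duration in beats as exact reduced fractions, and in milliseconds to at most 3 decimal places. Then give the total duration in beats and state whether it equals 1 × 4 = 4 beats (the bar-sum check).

1) 0.0ms=0b +252.632ms=2/5b
2) 252.632ms=2/5b +252.632ms=2/5b
3) 505.263ms=4/5b +252.632ms=2/5b
4) 757.895ms=6/5b +505.263ms=4/5b
5) 1263.158ms=2b +1263.158ms=2b
Σ=4b of 4 (95bpm 4/4) — PASS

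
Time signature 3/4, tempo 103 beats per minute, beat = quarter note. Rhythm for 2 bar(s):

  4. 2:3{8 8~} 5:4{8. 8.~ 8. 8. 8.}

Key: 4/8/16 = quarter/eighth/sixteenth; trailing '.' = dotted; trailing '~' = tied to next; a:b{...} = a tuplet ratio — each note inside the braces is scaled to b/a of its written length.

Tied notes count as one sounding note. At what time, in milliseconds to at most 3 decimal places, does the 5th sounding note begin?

1. 0.0ms @ 0 + 873.786ms (3/2)
2. 873.786ms @ 3/2 + 436.893ms (3/4)
3. 1310.68ms @ 9/4 + 786.408ms (27/20)
4. 2097.087ms @ 18/5 + 699.029ms (6/5)
5. 2796.117ms @ 24/5 + 349.515ms (3/5)
6. 3145.631ms @ 27/5 + 349.515ms (3/5)

note 5 onset = 24/5b = 2796.117ms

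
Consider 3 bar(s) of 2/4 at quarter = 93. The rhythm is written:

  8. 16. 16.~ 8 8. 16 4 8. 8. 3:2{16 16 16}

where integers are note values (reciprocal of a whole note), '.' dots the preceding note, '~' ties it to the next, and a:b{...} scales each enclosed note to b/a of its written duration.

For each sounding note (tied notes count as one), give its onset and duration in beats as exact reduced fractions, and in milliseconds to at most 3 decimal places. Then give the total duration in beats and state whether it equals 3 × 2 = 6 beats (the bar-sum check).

1) 0.0ms=0b +483.871ms=3/4b
2) 483.871ms=3/4b +241.935ms=3/8b
3) 725.806ms=9/8b +564.516ms=7/8b
4) 1290.323ms=2b +483.871ms=3/4b
5) 1774.194ms=11/4b +161.29ms=1/4b
6) 1935.484ms=3b +645.161ms=1b
7) 2580.645ms=4b +483.871ms=3/4b
8) 3064.516ms=19/4b +483.871ms=3/4b
9) 3548.387ms=11/2b +107.527ms=1/6b
10) 3655.914ms=17/3b +107.527ms=1/6b
11) 3763.441ms=35/6b +107.527ms=1/6b
Σ=6b of 6 (93bpm 2/4) — PASS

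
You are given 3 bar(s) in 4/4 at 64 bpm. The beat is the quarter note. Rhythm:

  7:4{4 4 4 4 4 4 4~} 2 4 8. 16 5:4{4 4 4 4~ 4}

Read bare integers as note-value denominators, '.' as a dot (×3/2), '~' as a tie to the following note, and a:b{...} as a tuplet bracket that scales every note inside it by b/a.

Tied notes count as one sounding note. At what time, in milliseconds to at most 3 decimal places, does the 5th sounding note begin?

note 5 onset = 16/7b = 2142.857ms

1. 0.0ms @ 0 + 535.714ms (4/7)
2. 535.714ms @ 4/7 + 535.714ms (4/7)
3. 1071.429ms @ 8/7 + 535.714ms (4/7)
4. 1607.143ms @ 12/7 + 535.714ms (4/7)
5. 2142.857ms @ 16/7 + 535.714ms (4/7)
6. 2678.571ms @ 20/7 + 535.714ms (4/7)
7. 3214.286ms @ 24/7 + 2410.714ms (18/7)
8. 5625.0ms @ 6 + 937.5ms (1)
9. 6562.5ms @ 7 + 703.125ms (3/4)
10. 7265.625ms @ 31/4 + 234.375ms (1/4)
11. 7500.0ms @ 8 + 750.0ms (4/5)
12. 8250.0ms @ 44/5 + 750.0ms (4/5)
13. 9000.0ms @ 48/5 + 750.0ms (4/5)
14. 9750.0ms @ 52/5 + 1500.0ms (8/5)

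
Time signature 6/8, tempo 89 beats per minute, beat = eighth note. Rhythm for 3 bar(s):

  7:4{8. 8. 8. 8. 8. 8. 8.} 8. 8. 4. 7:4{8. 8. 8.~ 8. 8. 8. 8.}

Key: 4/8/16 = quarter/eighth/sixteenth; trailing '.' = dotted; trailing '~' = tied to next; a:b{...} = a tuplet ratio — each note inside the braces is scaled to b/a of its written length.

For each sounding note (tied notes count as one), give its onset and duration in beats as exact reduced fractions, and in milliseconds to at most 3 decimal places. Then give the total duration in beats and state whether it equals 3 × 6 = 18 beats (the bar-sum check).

1) 0.0ms=0b +577.849ms=6/7b
2) 577.849ms=6/7b +577.849ms=6/7b
3) 1155.698ms=12/7b +577.849ms=6/7b
4) 1733.547ms=18/7b +577.849ms=6/7b
5) 2311.396ms=24/7b +577.849ms=6/7b
6) 2889.246ms=30/7b +577.849ms=6/7b
7) 3467.095ms=36/7b +577.849ms=6/7b
8) 4044.944ms=6b +1011.236ms=3/2b
9) 5056.18ms=15/2b +1011.236ms=3/2b
10) 6067.416ms=9b +2022.472ms=3b
11) 8089.888ms=12b +577.849ms=6/7b
12) 8667.737ms=90/7b +577.849ms=6/7b
13) 9245.586ms=96/7b +1155.698ms=12/7b
14) 10401.284ms=108/7b +577.849ms=6/7b
15) 10979.133ms=114/7b +577.849ms=6/7b
16) 11556.982ms=120/7b +577.849ms=6/7b
Σ=18b of 18 (89bpm 6/8) — PASS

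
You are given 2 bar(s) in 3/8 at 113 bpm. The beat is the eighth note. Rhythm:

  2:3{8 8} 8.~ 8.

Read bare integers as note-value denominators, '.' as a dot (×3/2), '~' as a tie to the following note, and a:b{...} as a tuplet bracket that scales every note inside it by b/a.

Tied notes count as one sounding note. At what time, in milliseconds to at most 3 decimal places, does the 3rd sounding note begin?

note 3 onset = 3b = 1592.92ms

1. 0.0ms @ 0 + 796.46ms (3/2)
2. 796.46ms @ 3/2 + 796.46ms (3/2)
3. 1592.92ms @ 3 + 1592.92ms (3)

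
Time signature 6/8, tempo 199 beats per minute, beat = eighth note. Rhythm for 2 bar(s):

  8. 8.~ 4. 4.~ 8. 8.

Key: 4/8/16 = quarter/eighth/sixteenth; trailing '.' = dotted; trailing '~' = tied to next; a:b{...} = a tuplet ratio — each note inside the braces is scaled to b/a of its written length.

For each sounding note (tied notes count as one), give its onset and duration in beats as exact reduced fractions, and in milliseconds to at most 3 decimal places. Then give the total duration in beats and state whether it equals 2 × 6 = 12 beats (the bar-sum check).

1) 0.0ms=0b +452.261ms=3/2b
2) 452.261ms=3/2b +1356.784ms=9/2b
3) 1809.045ms=6b +1356.784ms=9/2b
4) 3165.829ms=21/2b +452.261ms=3/2b
Σ=12b of 12 (199bpm 6/8) — PASS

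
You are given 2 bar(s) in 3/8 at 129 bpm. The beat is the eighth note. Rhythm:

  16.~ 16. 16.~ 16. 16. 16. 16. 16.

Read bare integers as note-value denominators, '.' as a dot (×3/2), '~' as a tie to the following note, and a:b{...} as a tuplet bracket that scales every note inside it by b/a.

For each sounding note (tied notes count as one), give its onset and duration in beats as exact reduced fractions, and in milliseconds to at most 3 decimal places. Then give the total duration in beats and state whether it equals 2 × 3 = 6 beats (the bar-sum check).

1) 0.0ms=0b +697.674ms=3/2b
2) 697.674ms=3/2b +697.674ms=3/2b
3) 1395.349ms=3b +348.837ms=3/4b
4) 1744.186ms=15/4b +348.837ms=3/4b
5) 2093.023ms=9/2b +348.837ms=3/4b
6) 2441.86ms=21/4b +348.837ms=3/4b
Σ=6b of 6 (129bpm 3/8) — PASS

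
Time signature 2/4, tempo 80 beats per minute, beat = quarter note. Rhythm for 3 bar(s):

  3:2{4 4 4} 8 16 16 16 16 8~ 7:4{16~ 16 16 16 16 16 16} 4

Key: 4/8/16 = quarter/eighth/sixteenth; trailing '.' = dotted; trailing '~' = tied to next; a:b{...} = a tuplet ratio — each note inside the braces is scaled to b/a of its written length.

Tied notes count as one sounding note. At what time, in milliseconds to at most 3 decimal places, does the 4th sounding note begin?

1. 0.0ms @ 0 + 500.0ms (2/3)
2. 500.0ms @ 2/3 + 500.0ms (2/3)
3. 1000.0ms @ 4/3 + 500.0ms (2/3)
4. 1500.0ms @ 2 + 375.0ms (1/2)
5. 1875.0ms @ 5/2 + 187.5ms (1/4)
6. 2062.5ms @ 11/4 + 187.5ms (1/4)
7. 2250.0ms @ 3 + 187.5ms (1/4)
8. 2437.5ms @ 13/4 + 187.5ms (1/4)
9. 2625.0ms @ 7/2 + 589.286ms (11/14)
10. 3214.286ms @ 30/7 + 107.143ms (1/7)
11. 3321.429ms @ 31/7 + 107.143ms (1/7)
12. 3428.571ms @ 32/7 + 107.143ms (1/7)
13. 3535.714ms @ 33/7 + 107.143ms (1/7)
14. 3642.857ms @ 34/7 + 107.143ms (1/7)
15. 3750.0ms @ 5 + 750.0ms (1)

note 4 onset = 2b = 1500.0ms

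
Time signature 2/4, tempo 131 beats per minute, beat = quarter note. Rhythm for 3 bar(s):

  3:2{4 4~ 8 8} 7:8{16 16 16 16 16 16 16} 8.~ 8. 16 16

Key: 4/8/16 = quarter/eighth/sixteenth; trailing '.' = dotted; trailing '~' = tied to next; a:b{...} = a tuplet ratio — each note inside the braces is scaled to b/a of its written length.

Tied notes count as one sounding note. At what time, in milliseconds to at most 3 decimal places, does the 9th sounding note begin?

note 9 onset = 24/7b = 1570.338ms

1. 0.0ms @ 0 + 305.344ms (2/3)
2. 305.344ms @ 2/3 + 458.015ms (1)
3. 763.359ms @ 5/3 + 152.672ms (1/3)
4. 916.031ms @ 2 + 130.862ms (2/7)
5. 1046.892ms @ 16/7 + 130.862ms (2/7)
6. 1177.754ms @ 18/7 + 130.862ms (2/7)
7. 1308.615ms @ 20/7 + 130.862ms (2/7)
8. 1439.477ms @ 22/7 + 130.862ms (2/7)
9. 1570.338ms @ 24/7 + 130.862ms (2/7)
10. 1701.2ms @ 26/7 + 130.862ms (2/7)
11. 1832.061ms @ 4 + 687.023ms (3/2)
12. 2519.084ms @ 11/2 + 114.504ms (1/4)
13. 2633.588ms @ 23/4 + 114.504ms (1/4)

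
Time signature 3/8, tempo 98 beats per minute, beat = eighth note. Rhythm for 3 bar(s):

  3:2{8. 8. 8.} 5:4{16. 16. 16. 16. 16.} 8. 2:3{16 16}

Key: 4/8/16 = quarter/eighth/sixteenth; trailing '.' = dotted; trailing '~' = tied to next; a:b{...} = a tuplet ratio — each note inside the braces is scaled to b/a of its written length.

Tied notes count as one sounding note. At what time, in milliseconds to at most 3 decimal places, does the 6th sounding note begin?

1. 0.0ms @ 0 + 612.245ms (1)
2. 612.245ms @ 1 + 612.245ms (1)
3. 1224.49ms @ 2 + 612.245ms (1)
4. 1836.735ms @ 3 + 367.347ms (3/5)
5. 2204.082ms @ 18/5 + 367.347ms (3/5)
6. 2571.429ms @ 21/5 + 367.347ms (3/5)
7. 2938.776ms @ 24/5 + 367.347ms (3/5)
8. 3306.122ms @ 27/5 + 367.347ms (3/5)
9. 3673.469ms @ 6 + 918.367ms (3/2)
10. 4591.837ms @ 15/2 + 459.184ms (3/4)
11. 5051.02ms @ 33/4 + 459.184ms (3/4)

note 6 onset = 21/5b = 2571.429ms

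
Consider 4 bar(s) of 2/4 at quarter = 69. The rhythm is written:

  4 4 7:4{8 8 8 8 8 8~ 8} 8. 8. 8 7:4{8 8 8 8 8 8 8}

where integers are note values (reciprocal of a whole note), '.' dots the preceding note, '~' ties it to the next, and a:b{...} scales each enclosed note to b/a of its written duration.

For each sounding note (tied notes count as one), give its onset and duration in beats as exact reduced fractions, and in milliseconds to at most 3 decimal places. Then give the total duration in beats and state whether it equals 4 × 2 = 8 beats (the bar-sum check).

1) 0.0ms=0b +869.565ms=1b
2) 869.565ms=1b +869.565ms=1b
3) 1739.13ms=2b +248.447ms=2/7b
4) 1987.578ms=16/7b +248.447ms=2/7b
5) 2236.025ms=18/7b +248.447ms=2/7b
6) 2484.472ms=20/7b +248.447ms=2/7b
7) 2732.919ms=22/7b +248.447ms=2/7b
8) 2981.366ms=24/7b +496.894ms=4/7b
9) 3478.261ms=4b +652.174ms=3/4b
10) 4130.435ms=19/4b +652.174ms=3/4b
11) 4782.609ms=11/2b +434.783ms=1/2b
12) 5217.391ms=6b +248.447ms=2/7b
13) 5465.839ms=44/7b +248.447ms=2/7b
14) 5714.286ms=46/7b +248.447ms=2/7b
15) 5962.733ms=48/7b +248.447ms=2/7b
16) 6211.18ms=50/7b +248.447ms=2/7b
17) 6459.627ms=52/7b +248.447ms=2/7b
18) 6708.075ms=54/7b +248.447ms=2/7b
Σ=8b of 8 (69bpm 2/4) — PASS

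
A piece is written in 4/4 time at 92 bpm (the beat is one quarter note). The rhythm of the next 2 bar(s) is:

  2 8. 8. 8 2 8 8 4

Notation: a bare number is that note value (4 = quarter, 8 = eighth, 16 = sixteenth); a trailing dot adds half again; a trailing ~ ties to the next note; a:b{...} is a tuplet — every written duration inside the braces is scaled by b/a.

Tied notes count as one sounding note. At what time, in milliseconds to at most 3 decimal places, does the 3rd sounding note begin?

note 3 onset = 11/4b = 1793.478ms

1. 0.0ms @ 0 + 1304.348ms (2)
2. 1304.348ms @ 2 + 489.13ms (3/4)
3. 1793.478ms @ 11/4 + 489.13ms (3/4)
4. 2282.609ms @ 7/2 + 326.087ms (1/2)
5. 2608.696ms @ 4 + 1304.348ms (2)
6. 3913.043ms @ 6 + 326.087ms (1/2)
7. 4239.13ms @ 13/2 + 326.087ms (1/2)
8. 4565.217ms @ 7 + 652.174ms (1)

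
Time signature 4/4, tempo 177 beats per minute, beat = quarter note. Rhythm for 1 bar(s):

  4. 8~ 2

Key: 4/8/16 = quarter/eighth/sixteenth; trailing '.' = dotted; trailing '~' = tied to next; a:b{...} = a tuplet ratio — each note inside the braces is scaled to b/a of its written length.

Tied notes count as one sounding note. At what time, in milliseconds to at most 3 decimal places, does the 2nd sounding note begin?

1. 0.0ms @ 0 + 508.475ms (3/2)
2. 508.475ms @ 3/2 + 847.458ms (5/2)

note 2 onset = 3/2b = 508.475ms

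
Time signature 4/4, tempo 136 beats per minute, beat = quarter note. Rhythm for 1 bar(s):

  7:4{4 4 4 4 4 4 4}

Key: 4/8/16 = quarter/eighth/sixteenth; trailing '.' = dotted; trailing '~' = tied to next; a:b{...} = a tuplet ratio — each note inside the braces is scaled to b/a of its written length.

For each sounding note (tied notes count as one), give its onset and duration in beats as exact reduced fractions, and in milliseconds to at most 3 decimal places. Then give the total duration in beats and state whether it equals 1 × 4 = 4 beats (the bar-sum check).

1) 0.0ms=0b +252.101ms=4/7b
2) 252.101ms=4/7b +252.101ms=4/7b
3) 504.202ms=8/7b +252.101ms=4/7b
4) 756.303ms=12/7b +252.101ms=4/7b
5) 1008.403ms=16/7b +252.101ms=4/7b
6) 1260.504ms=20/7b +252.101ms=4/7b
7) 1512.605ms=24/7b +252.101ms=4/7b
Σ=4b of 4 (136bpm 4/4) — PASS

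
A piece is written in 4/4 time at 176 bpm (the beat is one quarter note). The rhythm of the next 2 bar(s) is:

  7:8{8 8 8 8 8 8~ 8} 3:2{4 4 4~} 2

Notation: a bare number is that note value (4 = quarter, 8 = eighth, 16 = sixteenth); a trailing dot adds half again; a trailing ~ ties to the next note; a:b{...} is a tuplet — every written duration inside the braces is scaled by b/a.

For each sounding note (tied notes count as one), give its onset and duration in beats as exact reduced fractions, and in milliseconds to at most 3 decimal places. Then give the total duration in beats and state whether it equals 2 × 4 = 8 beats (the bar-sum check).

1) 0.0ms=0b +194.805ms=4/7b
2) 194.805ms=4/7b +194.805ms=4/7b
3) 389.61ms=8/7b +194.805ms=4/7b
4) 584.416ms=12/7b +194.805ms=4/7b
5) 779.221ms=16/7b +194.805ms=4/7b
6) 974.026ms=20/7b +389.61ms=8/7b
7) 1363.636ms=4b +227.273ms=2/3b
8) 1590.909ms=14/3b +227.273ms=2/3b
9) 1818.182ms=16/3b +909.091ms=8/3b
Σ=8b of 8 (176bpm 4/4) — PASS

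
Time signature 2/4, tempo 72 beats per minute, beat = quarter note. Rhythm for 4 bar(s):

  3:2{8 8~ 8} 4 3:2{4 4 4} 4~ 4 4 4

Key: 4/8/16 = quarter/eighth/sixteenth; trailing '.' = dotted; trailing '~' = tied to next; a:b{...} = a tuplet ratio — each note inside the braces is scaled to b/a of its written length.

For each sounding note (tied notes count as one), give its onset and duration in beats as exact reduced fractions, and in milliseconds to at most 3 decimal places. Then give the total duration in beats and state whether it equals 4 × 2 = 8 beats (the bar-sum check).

1) 0.0ms=0b +277.778ms=1/3b
2) 277.778ms=1/3b +555.556ms=2/3b
3) 833.333ms=1b +833.333ms=1b
4) 1666.667ms=2b +555.556ms=2/3b
5) 2222.222ms=8/3b +555.556ms=2/3b
6) 2777.778ms=10/3b +555.556ms=2/3b
7) 3333.333ms=4b +1666.667ms=2b
8) 5000.0ms=6b +833.333ms=1b
9) 5833.333ms=7b +833.333ms=1b
Σ=8b of 8 (72bpm 2/4) — PASS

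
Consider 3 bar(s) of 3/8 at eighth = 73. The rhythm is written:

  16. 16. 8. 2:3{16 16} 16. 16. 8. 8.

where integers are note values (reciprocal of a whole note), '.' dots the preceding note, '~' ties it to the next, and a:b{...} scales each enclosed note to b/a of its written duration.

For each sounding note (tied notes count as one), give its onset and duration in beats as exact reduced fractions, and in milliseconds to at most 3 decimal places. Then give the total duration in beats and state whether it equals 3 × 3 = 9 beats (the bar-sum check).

1) 0.0ms=0b +616.438ms=3/4b
2) 616.438ms=3/4b +616.438ms=3/4b
3) 1232.877ms=3/2b +1232.877ms=3/2b
4) 2465.753ms=3b +616.438ms=3/4b
5) 3082.192ms=15/4b +616.438ms=3/4b
6) 3698.63ms=9/2b +616.438ms=3/4b
7) 4315.068ms=21/4b +616.438ms=3/4b
8) 4931.507ms=6b +1232.877ms=3/2b
9) 6164.384ms=15/2b +1232.877ms=3/2b
Σ=9b of 9 (73bpm 3/8) — PASS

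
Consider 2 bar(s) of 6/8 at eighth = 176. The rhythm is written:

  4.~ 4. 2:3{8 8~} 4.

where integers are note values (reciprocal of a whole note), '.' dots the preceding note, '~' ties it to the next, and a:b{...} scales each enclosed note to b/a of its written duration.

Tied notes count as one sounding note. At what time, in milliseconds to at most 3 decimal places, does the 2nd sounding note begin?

1. 0.0ms @ 0 + 2045.455ms (6)
2. 2045.455ms @ 6 + 511.364ms (3/2)
3. 2556.818ms @ 15/2 + 1534.091ms (9/2)

note 2 onset = 6b = 2045.455ms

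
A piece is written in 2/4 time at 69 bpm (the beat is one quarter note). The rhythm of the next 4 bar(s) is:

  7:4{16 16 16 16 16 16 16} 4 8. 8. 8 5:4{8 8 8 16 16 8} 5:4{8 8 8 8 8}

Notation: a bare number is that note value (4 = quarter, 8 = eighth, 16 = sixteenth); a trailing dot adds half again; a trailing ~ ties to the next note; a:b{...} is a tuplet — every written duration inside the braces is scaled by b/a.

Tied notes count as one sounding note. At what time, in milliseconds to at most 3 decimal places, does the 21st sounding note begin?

1. 0.0ms @ 0 + 124.224ms (1/7)
2. 124.224ms @ 1/7 + 124.224ms (1/7)
3. 248.447ms @ 2/7 + 124.224ms (1/7)
4. 372.671ms @ 3/7 + 124.224ms (1/7)
5. 496.894ms @ 4/7 + 124.224ms (1/7)
6. 621.118ms @ 5/7 + 124.224ms (1/7)
7. 745.342ms @ 6/7 + 124.224ms (1/7)
8. 869.565ms @ 1 + 869.565ms (1)
9. 1739.13ms @ 2 + 652.174ms (3/4)
10. 2391.304ms @ 11/4 + 652.174ms (3/4)
11. 3043.478ms @ 7/2 + 434.783ms (1/2)
12. 3478.261ms @ 4 + 347.826ms (2/5)
13. 3826.087ms @ 22/5 + 347.826ms (2/5)
14. 4173.913ms @ 24/5 + 347.826ms (2/5)
15. 4521.739ms @ 26/5 + 173.913ms (1/5)
16. 4695.652ms @ 27/5 + 173.913ms (1/5)
17. 4869.565ms @ 28/5 + 347.826ms (2/5)
18. 5217.391ms @ 6 + 347.826ms (2/5)
19. 5565.217ms @ 32/5 + 347.826ms (2/5)
20. 5913.043ms @ 34/5 + 347.826ms (2/5)
21. 6260.87ms @ 36/5 + 347.826ms (2/5)
22. 6608.696ms @ 38/5 + 347.826ms (2/5)

note 21 onset = 36/5b = 6260.87ms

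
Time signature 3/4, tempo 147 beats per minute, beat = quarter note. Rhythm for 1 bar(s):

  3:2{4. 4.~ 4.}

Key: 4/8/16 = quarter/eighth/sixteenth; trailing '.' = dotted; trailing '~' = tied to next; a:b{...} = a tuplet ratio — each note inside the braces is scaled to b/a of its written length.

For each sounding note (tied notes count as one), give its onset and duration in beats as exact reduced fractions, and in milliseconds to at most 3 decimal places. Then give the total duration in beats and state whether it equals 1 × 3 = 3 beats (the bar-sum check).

1) 0.0ms=0b +408.163ms=1b
2) 408.163ms=1b +816.327ms=2b
Σ=3b of 3 (147bpm 3/4) — PASS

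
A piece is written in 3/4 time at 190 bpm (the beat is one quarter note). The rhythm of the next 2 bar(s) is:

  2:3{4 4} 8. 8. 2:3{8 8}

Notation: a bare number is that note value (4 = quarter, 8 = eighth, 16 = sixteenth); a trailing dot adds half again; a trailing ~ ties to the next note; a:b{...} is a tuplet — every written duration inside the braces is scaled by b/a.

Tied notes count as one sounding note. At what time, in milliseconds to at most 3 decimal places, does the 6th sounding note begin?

1. 0.0ms @ 0 + 473.684ms (3/2)
2. 473.684ms @ 3/2 + 473.684ms (3/2)
3. 947.368ms @ 3 + 236.842ms (3/4)
4. 1184.211ms @ 15/4 + 236.842ms (3/4)
5. 1421.053ms @ 9/2 + 236.842ms (3/4)
6. 1657.895ms @ 21/4 + 236.842ms (3/4)

note 6 onset = 21/4b = 1657.895ms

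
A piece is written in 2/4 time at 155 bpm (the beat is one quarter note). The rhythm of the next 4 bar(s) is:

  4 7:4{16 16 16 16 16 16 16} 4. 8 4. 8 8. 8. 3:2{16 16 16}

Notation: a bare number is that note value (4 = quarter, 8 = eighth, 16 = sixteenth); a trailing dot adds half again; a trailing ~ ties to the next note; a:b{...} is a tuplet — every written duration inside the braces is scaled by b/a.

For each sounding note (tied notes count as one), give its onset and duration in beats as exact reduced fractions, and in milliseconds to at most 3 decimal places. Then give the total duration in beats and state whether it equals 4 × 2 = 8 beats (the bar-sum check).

1) 0.0ms=0b +387.097ms=1b
2) 387.097ms=1b +55.3ms=1/7b
3) 442.396ms=8/7b +55.3ms=1/7b
4) 497.696ms=9/7b +55.3ms=1/7b
5) 552.995ms=10/7b +55.3ms=1/7b
6) 608.295ms=11/7b +55.3ms=1/7b
7) 663.594ms=12/7b +55.3ms=1/7b
8) 718.894ms=13/7b +55.3ms=1/7b
9) 774.194ms=2b +580.645ms=3/2b
10) 1354.839ms=7/2b +193.548ms=1/2b
11) 1548.387ms=4b +580.645ms=3/2b
12) 2129.032ms=11/2b +193.548ms=1/2b
13) 2322.581ms=6b +290.323ms=3/4b
14) 2612.903ms=27/4b +290.323ms=3/4b
15) 2903.226ms=15/2b +64.516ms=1/6b
16) 2967.742ms=23/3b +64.516ms=1/6b
17) 3032.258ms=47/6b +64.516ms=1/6b
Σ=8b of 8 (155bpm 2/4) — PASS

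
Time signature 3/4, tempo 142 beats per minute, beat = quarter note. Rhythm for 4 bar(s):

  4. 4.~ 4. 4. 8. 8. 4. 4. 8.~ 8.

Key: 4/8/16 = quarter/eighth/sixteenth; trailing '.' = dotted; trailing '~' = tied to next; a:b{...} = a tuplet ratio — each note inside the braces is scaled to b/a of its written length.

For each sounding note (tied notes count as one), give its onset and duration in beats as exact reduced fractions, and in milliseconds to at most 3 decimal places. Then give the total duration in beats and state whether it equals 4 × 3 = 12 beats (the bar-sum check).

1) 0.0ms=0b +633.803ms=3/2b
2) 633.803ms=3/2b +1267.606ms=3b
3) 1901.408ms=9/2b +633.803ms=3/2b
4) 2535.211ms=6b +316.901ms=3/4b
5) 2852.113ms=27/4b +316.901ms=3/4b
6) 3169.014ms=15/2b +633.803ms=3/2b
7) 3802.817ms=9b +633.803ms=3/2b
8) 4436.62ms=21/2b +633.803ms=3/2b
Σ=12b of 12 (142bpm 3/4) — PASS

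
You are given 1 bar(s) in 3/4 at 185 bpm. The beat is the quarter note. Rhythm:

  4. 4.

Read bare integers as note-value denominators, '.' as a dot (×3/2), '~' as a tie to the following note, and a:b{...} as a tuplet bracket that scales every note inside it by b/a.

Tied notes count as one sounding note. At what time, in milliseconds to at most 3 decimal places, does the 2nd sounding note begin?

note 2 onset = 3/2b = 486.486ms

1. 0.0ms @ 0 + 486.486ms (3/2)
2. 486.486ms @ 3/2 + 486.486ms (3/2)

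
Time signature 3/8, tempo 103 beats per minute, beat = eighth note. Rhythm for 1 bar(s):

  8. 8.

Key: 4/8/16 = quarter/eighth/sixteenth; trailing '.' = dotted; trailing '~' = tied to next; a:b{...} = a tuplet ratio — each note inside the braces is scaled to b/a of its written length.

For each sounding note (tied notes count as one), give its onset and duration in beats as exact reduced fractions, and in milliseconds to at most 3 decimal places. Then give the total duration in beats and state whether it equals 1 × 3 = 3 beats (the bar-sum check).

1) 0.0ms=0b +873.786ms=3/2b
2) 873.786ms=3/2b +873.786ms=3/2b
Σ=3b of 3 (103bpm 3/8) — PASS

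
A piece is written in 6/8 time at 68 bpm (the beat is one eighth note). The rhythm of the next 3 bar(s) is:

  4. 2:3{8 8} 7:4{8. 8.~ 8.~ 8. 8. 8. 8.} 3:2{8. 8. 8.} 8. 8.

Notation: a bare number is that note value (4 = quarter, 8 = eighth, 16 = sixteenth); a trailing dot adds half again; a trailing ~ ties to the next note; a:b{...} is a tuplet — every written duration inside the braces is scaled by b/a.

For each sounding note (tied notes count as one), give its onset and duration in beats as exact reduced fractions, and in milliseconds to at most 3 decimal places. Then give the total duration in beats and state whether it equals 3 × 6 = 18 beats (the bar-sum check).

1) 0.0ms=0b +2647.059ms=3b
2) 2647.059ms=3b +1323.529ms=3/2b
3) 3970.588ms=9/2b +1323.529ms=3/2b
4) 5294.118ms=6b +756.303ms=6/7b
5) 6050.42ms=48/7b +2268.908ms=18/7b
6) 8319.328ms=66/7b +756.303ms=6/7b
7) 9075.63ms=72/7b +756.303ms=6/7b
8) 9831.933ms=78/7b +756.303ms=6/7b
9) 10588.235ms=12b +882.353ms=1b
10) 11470.588ms=13b +882.353ms=1b
11) 12352.941ms=14b +882.353ms=1b
12) 13235.294ms=15b +1323.529ms=3/2b
13) 14558.824ms=33/2b +1323.529ms=3/2b
Σ=18b of 18 (68bpm 6/8) — PASS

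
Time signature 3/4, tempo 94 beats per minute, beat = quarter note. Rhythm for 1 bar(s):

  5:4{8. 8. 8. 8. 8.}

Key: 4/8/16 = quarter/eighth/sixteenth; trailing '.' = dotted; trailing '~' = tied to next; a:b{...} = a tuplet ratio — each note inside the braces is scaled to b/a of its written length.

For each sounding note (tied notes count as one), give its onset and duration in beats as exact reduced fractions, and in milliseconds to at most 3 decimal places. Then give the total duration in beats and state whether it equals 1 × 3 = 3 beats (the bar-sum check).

1) 0.0ms=0b +382.979ms=3/5b
2) 382.979ms=3/5b +382.979ms=3/5b
3) 765.957ms=6/5b +382.979ms=3/5b
4) 1148.936ms=9/5b +382.979ms=3/5b
5) 1531.915ms=12/5b +382.979ms=3/5b
Σ=3b of 3 (94bpm 3/4) — PASS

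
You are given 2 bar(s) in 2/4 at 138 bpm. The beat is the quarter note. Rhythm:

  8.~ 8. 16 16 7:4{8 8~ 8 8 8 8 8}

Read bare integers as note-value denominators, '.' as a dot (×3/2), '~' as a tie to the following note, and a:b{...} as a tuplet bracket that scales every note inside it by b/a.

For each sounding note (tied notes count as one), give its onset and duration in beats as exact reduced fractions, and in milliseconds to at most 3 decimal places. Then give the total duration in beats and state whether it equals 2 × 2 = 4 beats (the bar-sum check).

1) 0.0ms=0b +652.174ms=3/2b
2) 652.174ms=3/2b +108.696ms=1/4b
3) 760.87ms=7/4b +108.696ms=1/4b
4) 869.565ms=2b +124.224ms=2/7b
5) 993.789ms=16/7b +248.447ms=4/7b
6) 1242.236ms=20/7b +124.224ms=2/7b
7) 1366.46ms=22/7b +124.224ms=2/7b
8) 1490.683ms=24/7b +124.224ms=2/7b
9) 1614.907ms=26/7b +124.224ms=2/7b
Σ=4b of 4 (138bpm 2/4) — PASS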